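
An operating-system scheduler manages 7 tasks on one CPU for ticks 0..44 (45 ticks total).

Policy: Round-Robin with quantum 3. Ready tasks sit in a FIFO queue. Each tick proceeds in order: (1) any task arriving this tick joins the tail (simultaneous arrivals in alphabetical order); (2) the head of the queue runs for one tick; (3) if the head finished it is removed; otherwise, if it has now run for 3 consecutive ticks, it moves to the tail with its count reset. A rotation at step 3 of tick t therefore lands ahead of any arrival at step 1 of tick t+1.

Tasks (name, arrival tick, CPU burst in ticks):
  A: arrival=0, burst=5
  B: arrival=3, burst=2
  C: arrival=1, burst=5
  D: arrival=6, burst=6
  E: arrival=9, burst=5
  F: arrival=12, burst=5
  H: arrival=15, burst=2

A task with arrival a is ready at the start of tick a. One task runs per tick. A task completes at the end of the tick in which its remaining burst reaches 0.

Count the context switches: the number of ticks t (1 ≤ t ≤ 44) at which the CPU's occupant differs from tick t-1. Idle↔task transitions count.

t=0: queue=[A] q_used=0 → run A
t=1: queue=[A,C] q_used=1 → run A
t=2: queue=[A,C] q_used=2 → run A
t=3: queue=[C,A,B] q_used=0 → run C
t=4: queue=[C,A,B] q_used=1 → run C
t=5: queue=[C,A,B] q_used=2 → run C
t=6: queue=[A,B,C,D] q_used=0 → run A
t=7: queue=[A,B,C,D] q_used=1 → run A
t=8: queue=[B,C,D] q_used=0 → run B
t=9: queue=[B,C,D,E] q_used=1 → run B
t=10: queue=[C,D,E] q_used=0 → run C
t=11: queue=[C,D,E] q_used=1 → run C
t=12: queue=[D,E,F] q_used=0 → run D
t=13: queue=[D,E,F] q_used=1 → run D
t=14: queue=[D,E,F] q_used=2 → run D
t=15: queue=[E,F,D,H] q_used=0 → run E
t=16: queue=[E,F,D,H] q_used=1 → run E
t=17: queue=[E,F,D,H] q_used=2 → run E
t=18: queue=[F,D,H,E] q_used=0 → run F
t=19: queue=[F,D,H,E] q_used=1 → run F
t=20: queue=[F,D,H,E] q_used=2 → run F
t=21: queue=[D,H,E,F] q_used=0 → run D
t=22: queue=[D,H,E,F] q_used=1 → run D
t=23: queue=[D,H,E,F] q_used=2 → run D
t=24: queue=[H,E,F] q_used=0 → run H
t=25: queue=[H,E,F] q_used=1 → run H
t=26: queue=[E,F] q_used=0 → run E
t=27: queue=[E,F] q_used=1 → run E
t=28: queue=[F] q_used=0 → run F
t=29: queue=[F] q_used=1 → run F
t=30: (idle)
t=31: (idle)
t=32: (idle)
t=33: (idle)
t=34: (idle)
t=35: (idle)
t=36: (idle)
t=37: (idle)
t=38: (idle)
t=39: (idle)
t=40: (idle)
t=41: (idle)
t=42: (idle)
t=43: (idle)
t=44: (idle)

context switches = 12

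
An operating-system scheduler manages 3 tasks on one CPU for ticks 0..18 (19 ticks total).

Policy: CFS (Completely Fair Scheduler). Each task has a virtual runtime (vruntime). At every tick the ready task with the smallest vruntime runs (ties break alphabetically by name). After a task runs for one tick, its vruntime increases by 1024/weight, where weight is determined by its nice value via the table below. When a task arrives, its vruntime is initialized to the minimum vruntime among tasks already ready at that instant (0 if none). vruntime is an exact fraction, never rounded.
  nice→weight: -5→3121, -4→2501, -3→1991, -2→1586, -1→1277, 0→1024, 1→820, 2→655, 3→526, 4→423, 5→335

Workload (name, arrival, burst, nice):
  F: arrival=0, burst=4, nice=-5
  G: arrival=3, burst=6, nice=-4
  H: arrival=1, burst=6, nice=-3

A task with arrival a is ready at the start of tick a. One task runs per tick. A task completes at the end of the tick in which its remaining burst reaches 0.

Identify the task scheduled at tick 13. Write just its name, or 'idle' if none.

t=0: vr[F=0] → run F
t=1: vr[F=1024/3121 H=1024/3121] → run F
t=2: vr[F=2048/3121 H=1024/3121] → run H
t=3: vr[F=2048/3121 G=2048/3121 H=5234688/6213911] → run F
t=4: vr[F=3072/3121 G=2048/3121 H=5234688/6213911] → run G
t=5: vr[F=3072/3121 G=8317952/7805621 H=5234688/6213911] → run H
t=6: vr[F=3072/3121 G=8317952/7805621 H=8430592/6213911] → run F
t=7: vr[G=8317952/7805621 H=8430592/6213911] → run G
t=8: vr[G=11513856/7805621 H=8430592/6213911] → run H
t=9: vr[G=11513856/7805621 H=11626496/6213911] → run G
t=10: vr[G=14709760/7805621 H=11626496/6213911] → run H
t=11: vr[G=14709760/7805621 H=14822400/6213911] → run G
t=12: vr[G=17905664/7805621 H=14822400/6213911] → run G
t=13: vr[G=21101568/7805621 H=14822400/6213911] → run H
t=14: vr[G=21101568/7805621 H=18018304/6213911] → run G
t=15: vr[H=18018304/6213911] → run H
t=16: (idle)
t=17: (idle)
t=18: (idle)

running at tick 13 = H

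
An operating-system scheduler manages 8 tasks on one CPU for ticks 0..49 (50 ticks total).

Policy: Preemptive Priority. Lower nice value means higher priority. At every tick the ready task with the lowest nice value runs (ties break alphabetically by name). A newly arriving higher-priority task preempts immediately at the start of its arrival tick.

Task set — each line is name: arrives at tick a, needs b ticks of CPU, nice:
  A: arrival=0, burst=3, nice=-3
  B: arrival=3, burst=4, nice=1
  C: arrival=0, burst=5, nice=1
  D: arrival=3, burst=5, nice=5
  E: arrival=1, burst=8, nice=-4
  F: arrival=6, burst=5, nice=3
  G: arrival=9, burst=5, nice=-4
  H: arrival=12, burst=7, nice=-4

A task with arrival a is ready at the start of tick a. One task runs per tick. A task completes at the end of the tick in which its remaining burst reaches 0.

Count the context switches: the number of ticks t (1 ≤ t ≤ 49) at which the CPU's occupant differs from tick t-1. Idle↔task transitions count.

t=0: ready={A,C} → run A
t=1: ready={A,C,E} → run E
t=2: ready={A,C,E} → run E
t=3: ready={A,B,C,D,E} → run E
t=4: ready={A,B,C,D,E} → run E
t=5: ready={A,B,C,D,E} → run E
t=6: ready={A,B,C,D,E,F} → run E
t=7: ready={A,B,C,D,E,F} → run E
t=8: ready={A,B,C,D,E,F} → run E
t=9: ready={A,B,C,D,F,G} → run G
t=10: ready={A,B,C,D,F,G} → run G
t=11: ready={A,B,C,D,F,G} → run G
t=12: ready={A,B,C,D,F,G,H} → run G
t=13: ready={A,B,C,D,F,G,H} → run G
t=14: ready={A,B,C,D,F,H} → run H
t=15: ready={A,B,C,D,F,H} → run H
t=16: ready={A,B,C,D,F,H} → run H
t=17: ready={A,B,C,D,F,H} → run H
t=18: ready={A,B,C,D,F,H} → run H
t=19: ready={A,B,C,D,F,H} → run H
t=20: ready={A,B,C,D,F,H} → run H
t=21: ready={A,B,C,D,F} → run A
t=22: ready={A,B,C,D,F} → run A
t=23: ready={B,C,D,F} → run B
t=24: ready={B,C,D,F} → run B
t=25: ready={B,C,D,F} → run B
t=26: ready={B,C,D,F} → run B
t=27: ready={C,D,F} → run C
t=28: ready={C,D,F} → run C
t=29: ready={C,D,F} → run C
t=30: ready={C,D,F} → run C
t=31: ready={C,D,F} → run C
t=32: ready={D,F} → run F
t=33: ready={D,F} → run F
t=34: ready={D,F} → run F
t=35: ready={D,F} → run F
t=36: ready={D,F} → run F
t=37: ready={D} → run D
t=38: ready={D} → run D
t=39: ready={D} → run D
t=40: ready={D} → run D
t=41: ready={D} → run D
t=42: (idle)
t=43: (idle)
t=44: (idle)
t=45: (idle)
t=46: (idle)
t=47: (idle)
t=48: (idle)
t=49: (idle)

context switches = 9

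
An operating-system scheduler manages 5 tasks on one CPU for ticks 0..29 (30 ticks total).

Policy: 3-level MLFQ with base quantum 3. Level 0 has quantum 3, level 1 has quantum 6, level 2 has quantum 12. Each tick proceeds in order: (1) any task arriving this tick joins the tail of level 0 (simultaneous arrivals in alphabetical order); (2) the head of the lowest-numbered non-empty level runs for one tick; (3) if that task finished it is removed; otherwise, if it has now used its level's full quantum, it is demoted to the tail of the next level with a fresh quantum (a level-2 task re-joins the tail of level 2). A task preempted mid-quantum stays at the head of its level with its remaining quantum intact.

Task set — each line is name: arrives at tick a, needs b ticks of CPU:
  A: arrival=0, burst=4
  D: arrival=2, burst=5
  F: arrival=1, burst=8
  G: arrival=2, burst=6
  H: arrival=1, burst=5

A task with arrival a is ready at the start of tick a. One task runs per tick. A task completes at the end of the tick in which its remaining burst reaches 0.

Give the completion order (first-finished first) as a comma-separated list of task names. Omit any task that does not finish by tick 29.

completion order = A, F, H, D, G

t=0: L0/L1/L2 = A/-/- → run A
t=1: L0/L1/L2 = AFH/-/- → run A
t=2: L0/L1/L2 = AFHDG/-/- → run A
t=3: L0/L1/L2 = FHDG/A/- → run F
t=4: L0/L1/L2 = FHDG/A/- → run F
t=5: L0/L1/L2 = FHDG/A/- → run F
t=6: L0/L1/L2 = HDG/AF/- → run H
t=7: L0/L1/L2 = HDG/AF/- → run H
t=8: L0/L1/L2 = HDG/AF/- → run H
t=9: L0/L1/L2 = DG/AFH/- → run D
t=10: L0/L1/L2 = DG/AFH/- → run D
t=11: L0/L1/L2 = DG/AFH/- → run D
t=12: L0/L1/L2 = G/AFHD/- → run G
t=13: L0/L1/L2 = G/AFHD/- → run G
t=14: L0/L1/L2 = G/AFHD/- → run G
t=15: L0/L1/L2 = -/AFHDG/- → run A
t=16: L0/L1/L2 = -/FHDG/- → run F
t=17: L0/L1/L2 = -/FHDG/- → run F
t=18: L0/L1/L2 = -/FHDG/- → run F
t=19: L0/L1/L2 = -/FHDG/- → run F
t=20: L0/L1/L2 = -/FHDG/- → run F
t=21: L0/L1/L2 = -/HDG/- → run H
t=22: L0/L1/L2 = -/HDG/- → run H
t=23: L0/L1/L2 = -/DG/- → run D
t=24: L0/L1/L2 = -/DG/- → run D
t=25: L0/L1/L2 = -/G/- → run G
t=26: L0/L1/L2 = -/G/- → run G
t=27: L0/L1/L2 = -/G/- → run G
t=28: (idle)
t=29: (idle)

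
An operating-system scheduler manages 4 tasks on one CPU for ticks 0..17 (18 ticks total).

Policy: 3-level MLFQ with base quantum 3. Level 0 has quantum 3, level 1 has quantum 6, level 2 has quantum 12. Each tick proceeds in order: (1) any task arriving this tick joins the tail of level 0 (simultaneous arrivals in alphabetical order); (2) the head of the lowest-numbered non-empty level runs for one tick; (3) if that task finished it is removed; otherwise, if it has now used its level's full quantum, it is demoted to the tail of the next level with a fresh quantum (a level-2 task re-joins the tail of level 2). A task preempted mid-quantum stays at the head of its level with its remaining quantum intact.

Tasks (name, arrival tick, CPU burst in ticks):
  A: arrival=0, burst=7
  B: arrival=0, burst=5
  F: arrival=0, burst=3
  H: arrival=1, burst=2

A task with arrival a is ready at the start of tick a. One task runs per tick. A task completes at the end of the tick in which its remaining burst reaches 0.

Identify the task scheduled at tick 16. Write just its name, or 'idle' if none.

t=0: L0/L1/L2 = ABF/-/- → run A
t=1: L0/L1/L2 = ABFH/-/- → run A
t=2: L0/L1/L2 = ABFH/-/- → run A
t=3: L0/L1/L2 = BFH/A/- → run B
t=4: L0/L1/L2 = BFH/A/- → run B
t=5: L0/L1/L2 = BFH/A/- → run B
t=6: L0/L1/L2 = FH/AB/- → run F
t=7: L0/L1/L2 = FH/AB/- → run F
t=8: L0/L1/L2 = FH/AB/- → run F
t=9: L0/L1/L2 = H/AB/- → run H
t=10: L0/L1/L2 = H/AB/- → run H
t=11: L0/L1/L2 = -/AB/- → run A
t=12: L0/L1/L2 = -/AB/- → run A
t=13: L0/L1/L2 = -/AB/- → run A
t=14: L0/L1/L2 = -/AB/- → run A
t=15: L0/L1/L2 = -/B/- → run B
t=16: L0/L1/L2 = -/B/- → run B
t=17: (idle)

running at tick 16 = B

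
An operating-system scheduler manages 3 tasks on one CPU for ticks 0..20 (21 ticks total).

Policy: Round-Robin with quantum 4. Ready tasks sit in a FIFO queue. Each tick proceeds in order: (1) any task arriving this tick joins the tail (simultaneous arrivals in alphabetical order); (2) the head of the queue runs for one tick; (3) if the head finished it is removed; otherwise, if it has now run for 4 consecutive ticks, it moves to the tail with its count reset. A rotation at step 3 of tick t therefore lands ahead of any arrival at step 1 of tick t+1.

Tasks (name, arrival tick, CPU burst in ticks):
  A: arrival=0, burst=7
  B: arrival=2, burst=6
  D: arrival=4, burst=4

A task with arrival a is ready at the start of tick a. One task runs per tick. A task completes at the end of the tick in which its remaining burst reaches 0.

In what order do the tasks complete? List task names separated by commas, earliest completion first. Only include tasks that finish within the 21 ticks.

t=0: queue=[A] q_used=0 → run A
t=1: queue=[A] q_used=1 → run A
t=2: queue=[A,B] q_used=2 → run A
t=3: queue=[A,B] q_used=3 → run A
t=4: queue=[B,A,D] q_used=0 → run B
t=5: queue=[B,A,D] q_used=1 → run B
t=6: queue=[B,A,D] q_used=2 → run B
t=7: queue=[B,A,D] q_used=3 → run B
t=8: queue=[A,D,B] q_used=0 → run A
t=9: queue=[A,D,B] q_used=1 → run A
t=10: queue=[A,D,B] q_used=2 → run A
t=11: queue=[D,B] q_used=0 → run D
t=12: queue=[D,B] q_used=1 → run D
t=13: queue=[D,B] q_used=2 → run D
t=14: queue=[D,B] q_used=3 → run D
t=15: queue=[B] q_used=0 → run B
t=16: queue=[B] q_used=1 → run B
t=17: (idle)
t=18: (idle)
t=19: (idle)
t=20: (idle)

completion order = A, D, B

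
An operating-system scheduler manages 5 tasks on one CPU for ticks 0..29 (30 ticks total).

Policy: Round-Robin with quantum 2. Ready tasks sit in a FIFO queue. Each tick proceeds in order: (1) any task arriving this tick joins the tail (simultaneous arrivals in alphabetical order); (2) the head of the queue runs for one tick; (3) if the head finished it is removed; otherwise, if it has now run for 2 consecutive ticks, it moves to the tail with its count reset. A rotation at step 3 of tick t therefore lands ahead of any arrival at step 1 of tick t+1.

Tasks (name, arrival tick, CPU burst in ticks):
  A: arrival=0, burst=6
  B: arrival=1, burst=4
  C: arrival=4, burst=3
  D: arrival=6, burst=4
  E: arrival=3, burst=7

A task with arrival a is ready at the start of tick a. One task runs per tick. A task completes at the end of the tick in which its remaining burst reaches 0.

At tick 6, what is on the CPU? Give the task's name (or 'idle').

t=0: queue=[A] q_used=0 → run A
t=1: queue=[A,B] q_used=1 → run A
t=2: queue=[B,A] q_used=0 → run B
t=3: queue=[B,A,E] q_used=1 → run B
t=4: queue=[A,E,B,C] q_used=0 → run A
t=5: queue=[A,E,B,C] q_used=1 → run A
t=6: queue=[E,B,C,A,D] q_used=0 → run E
t=7: queue=[E,B,C,A,D] q_used=1 → run E
t=8: queue=[B,C,A,D,E] q_used=0 → run B
t=9: queue=[B,C,A,D,E] q_used=1 → run B
t=10: queue=[C,A,D,E] q_used=0 → run C
t=11: queue=[C,A,D,E] q_used=1 → run C
t=12: queue=[A,D,E,C] q_used=0 → run A
t=13: queue=[A,D,E,C] q_used=1 → run A
t=14: queue=[D,E,C] q_used=0 → run D
t=15: queue=[D,E,C] q_used=1 → run D
t=16: queue=[E,C,D] q_used=0 → run E
t=17: queue=[E,C,D] q_used=1 → run E
t=18: queue=[C,D,E] q_used=0 → run C
t=19: queue=[D,E] q_used=0 → run D
t=20: queue=[D,E] q_used=1 → run D
t=21: queue=[E] q_used=0 → run E
t=22: queue=[E] q_used=1 → run E
t=23: queue=[E] q_used=0 → run E
t=24: (idle)
t=25: (idle)
t=26: (idle)
t=27: (idle)
t=28: (idle)
t=29: (idle)

running at tick 6 = E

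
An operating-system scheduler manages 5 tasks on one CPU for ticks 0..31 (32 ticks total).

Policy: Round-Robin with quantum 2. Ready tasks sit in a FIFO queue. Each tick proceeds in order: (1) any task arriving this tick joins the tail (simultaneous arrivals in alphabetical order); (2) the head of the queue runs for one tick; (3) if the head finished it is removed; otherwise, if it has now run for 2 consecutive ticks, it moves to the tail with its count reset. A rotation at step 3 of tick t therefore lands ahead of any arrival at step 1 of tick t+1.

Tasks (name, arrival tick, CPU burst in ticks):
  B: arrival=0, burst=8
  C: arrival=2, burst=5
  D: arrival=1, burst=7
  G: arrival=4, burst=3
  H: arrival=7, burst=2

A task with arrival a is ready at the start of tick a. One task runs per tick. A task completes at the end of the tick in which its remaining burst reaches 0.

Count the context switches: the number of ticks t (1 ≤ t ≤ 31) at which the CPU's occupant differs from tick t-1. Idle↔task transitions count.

context switches = 14

t=0: queue=[B] q_used=0 → run B
t=1: queue=[B,D] q_used=1 → run B
t=2: queue=[D,B,C] q_used=0 → run D
t=3: queue=[D,B,C] q_used=1 → run D
t=4: queue=[B,C,D,G] q_used=0 → run B
t=5: queue=[B,C,D,G] q_used=1 → run B
t=6: queue=[C,D,G,B] q_used=0 → run C
t=7: queue=[C,D,G,B,H] q_used=1 → run C
t=8: queue=[D,G,B,H,C] q_used=0 → run D
t=9: queue=[D,G,B,H,C] q_used=1 → run D
t=10: queue=[G,B,H,C,D] q_used=0 → run G
t=11: queue=[G,B,H,C,D] q_used=1 → run G
t=12: queue=[B,H,C,D,G] q_used=0 → run B
t=13: queue=[B,H,C,D,G] q_used=1 → run B
t=14: queue=[H,C,D,G,B] q_used=0 → run H
t=15: queue=[H,C,D,G,B] q_used=1 → run H
t=16: queue=[C,D,G,B] q_used=0 → run C
t=17: queue=[C,D,G,B] q_used=1 → run C
t=18: queue=[D,G,B,C] q_used=0 → run D
t=19: queue=[D,G,B,C] q_used=1 → run D
t=20: queue=[G,B,C,D] q_used=0 → run G
t=21: queue=[B,C,D] q_used=0 → run B
t=22: queue=[B,C,D] q_used=1 → run B
t=23: queue=[C,D] q_used=0 → run C
t=24: queue=[D] q_used=0 → run D
t=25: (idle)
t=26: (idle)
t=27: (idle)
t=28: (idle)
t=29: (idle)
t=30: (idle)
t=31: (idle)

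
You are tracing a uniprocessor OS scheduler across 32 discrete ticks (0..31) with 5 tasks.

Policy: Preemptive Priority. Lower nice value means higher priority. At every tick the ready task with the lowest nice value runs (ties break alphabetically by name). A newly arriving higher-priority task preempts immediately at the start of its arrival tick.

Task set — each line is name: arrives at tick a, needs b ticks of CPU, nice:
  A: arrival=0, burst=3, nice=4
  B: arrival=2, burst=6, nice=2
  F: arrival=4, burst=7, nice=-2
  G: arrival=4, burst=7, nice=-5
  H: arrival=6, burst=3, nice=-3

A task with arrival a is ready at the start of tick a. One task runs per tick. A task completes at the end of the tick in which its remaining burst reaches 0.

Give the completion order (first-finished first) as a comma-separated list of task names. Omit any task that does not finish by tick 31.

completion order = G, H, F, B, A

t=0: ready={A} → run A
t=1: ready={A} → run A
t=2: ready={A,B} → run B
t=3: ready={A,B} → run B
t=4: ready={A,B,F,G} → run G
t=5: ready={A,B,F,G} → run G
t=6: ready={A,B,F,G,H} → run G
t=7: ready={A,B,F,G,H} → run G
t=8: ready={A,B,F,G,H} → run G
t=9: ready={A,B,F,G,H} → run G
t=10: ready={A,B,F,G,H} → run G
t=11: ready={A,B,F,H} → run H
t=12: ready={A,B,F,H} → run H
t=13: ready={A,B,F,H} → run H
t=14: ready={A,B,F} → run F
t=15: ready={A,B,F} → run F
t=16: ready={A,B,F} → run F
t=17: ready={A,B,F} → run F
t=18: ready={A,B,F} → run F
t=19: ready={A,B,F} → run F
t=20: ready={A,B,F} → run F
t=21: ready={A,B} → run B
t=22: ready={A,B} → run B
t=23: ready={A,B} → run B
t=24: ready={A,B} → run B
t=25: ready={A} → run A
t=26: (idle)
t=27: (idle)
t=28: (idle)
t=29: (idle)
t=30: (idle)
t=31: (idle)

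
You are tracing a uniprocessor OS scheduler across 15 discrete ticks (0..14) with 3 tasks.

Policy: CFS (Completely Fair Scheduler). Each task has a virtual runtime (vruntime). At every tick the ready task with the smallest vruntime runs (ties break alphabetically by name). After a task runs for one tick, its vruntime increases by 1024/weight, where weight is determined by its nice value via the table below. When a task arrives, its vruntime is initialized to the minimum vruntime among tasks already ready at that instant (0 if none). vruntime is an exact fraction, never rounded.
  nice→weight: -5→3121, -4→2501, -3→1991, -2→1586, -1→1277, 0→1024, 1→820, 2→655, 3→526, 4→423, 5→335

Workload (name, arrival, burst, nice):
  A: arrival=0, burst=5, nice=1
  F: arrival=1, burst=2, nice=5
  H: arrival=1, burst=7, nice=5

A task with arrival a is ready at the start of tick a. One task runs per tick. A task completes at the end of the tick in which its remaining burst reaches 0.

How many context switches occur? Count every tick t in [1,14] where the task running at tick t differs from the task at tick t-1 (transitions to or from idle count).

context switches = 8

t=0: vr[A=0] → run A
t=1: vr[A=256/205 F=256/205 H=256/205] → run A
t=2: vr[A=512/205 F=256/205 H=256/205] → run F
t=3: vr[A=512/205 F=59136/13735 H=256/205] → run H
t=4: vr[A=512/205 F=59136/13735 H=59136/13735] → run A
t=5: vr[A=768/205 F=59136/13735 H=59136/13735] → run A
t=6: vr[A=1024/205 F=59136/13735 H=59136/13735] → run F
t=7: vr[A=1024/205 H=59136/13735] → run H
t=8: vr[A=1024/205 H=20224/2747] → run A
t=9: vr[H=20224/2747] → run H
t=10: vr[H=143104/13735] → run H
t=11: vr[H=185088/13735] → run H
t=12: vr[H=227072/13735] → run H
t=13: vr[H=269056/13735] → run H
t=14: (idle)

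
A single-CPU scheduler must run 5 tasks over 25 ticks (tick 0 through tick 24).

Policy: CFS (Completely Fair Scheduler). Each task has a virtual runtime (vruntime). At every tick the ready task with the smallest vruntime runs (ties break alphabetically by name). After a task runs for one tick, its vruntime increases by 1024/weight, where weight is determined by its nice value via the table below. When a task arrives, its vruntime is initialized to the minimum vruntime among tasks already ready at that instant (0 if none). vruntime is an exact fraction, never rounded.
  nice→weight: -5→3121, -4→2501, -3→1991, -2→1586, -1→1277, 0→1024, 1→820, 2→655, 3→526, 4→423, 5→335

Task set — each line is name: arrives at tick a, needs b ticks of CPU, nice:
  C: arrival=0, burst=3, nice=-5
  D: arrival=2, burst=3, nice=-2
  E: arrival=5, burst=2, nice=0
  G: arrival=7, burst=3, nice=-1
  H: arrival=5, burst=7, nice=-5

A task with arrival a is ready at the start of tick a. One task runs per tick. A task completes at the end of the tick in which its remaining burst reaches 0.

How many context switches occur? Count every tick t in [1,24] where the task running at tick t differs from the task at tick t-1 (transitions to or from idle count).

t=0: vr[C=0] → run C
t=1: vr[C=1024/3121] → run C
t=2: vr[C=2048/3121 D=2048/3121] → run C
t=3: vr[D=2048/3121] → run D
t=4: vr[D=3222016/2474953] → run D
t=5: vr[D=4819968/2474953 E=4819968/2474953 H=4819968/2474953] → run D
t=6: vr[E=4819968/2474953 H=4819968/2474953] → run E
t=7: vr[E=7294921/2474953 G=4819968/2474953 H=4819968/2474953] → run G
t=8: vr[E=7294921/2474953 G=8689451008/3160514981 H=4819968/2474953] → run H
t=9: vr[E=7294921/2474953 G=8689451008/3160514981 H=5632000/2474953] → run H
t=10: vr[E=7294921/2474953 G=8689451008/3160514981 H=6444032/2474953] → run H
t=11: vr[E=7294921/2474953 G=8689451008/3160514981 H=7256064/2474953] → run G
t=12: vr[E=7294921/2474953 G=11223802880/3160514981 H=7256064/2474953] → run H
t=13: vr[E=7294921/2474953 G=11223802880/3160514981 H=8068096/2474953] → run E
t=14: vr[G=11223802880/3160514981 H=8068096/2474953] → run H
t=15: vr[G=11223802880/3160514981 H=8880128/2474953] → run G
t=16: vr[H=8880128/2474953] → run H
t=17: vr[H=9692160/2474953] → run H
t=18: (idle)
t=19: (idle)
t=20: (idle)
t=21: (idle)
t=22: (idle)
t=23: (idle)
t=24: (idle)

context switches = 11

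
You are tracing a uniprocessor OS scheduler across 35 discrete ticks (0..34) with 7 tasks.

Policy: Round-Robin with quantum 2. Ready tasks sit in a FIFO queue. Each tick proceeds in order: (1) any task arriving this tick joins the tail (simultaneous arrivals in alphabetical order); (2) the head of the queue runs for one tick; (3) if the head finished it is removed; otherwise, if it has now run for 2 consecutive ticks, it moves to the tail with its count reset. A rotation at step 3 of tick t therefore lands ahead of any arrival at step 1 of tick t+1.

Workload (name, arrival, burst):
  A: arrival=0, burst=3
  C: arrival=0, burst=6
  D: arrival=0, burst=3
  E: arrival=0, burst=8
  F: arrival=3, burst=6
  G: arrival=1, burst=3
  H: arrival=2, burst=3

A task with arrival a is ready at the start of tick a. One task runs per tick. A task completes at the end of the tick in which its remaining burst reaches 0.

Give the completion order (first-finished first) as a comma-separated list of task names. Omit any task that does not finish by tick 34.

t=0: queue=[A,C,D,E] q_used=0 → run A
t=1: queue=[A,C,D,E,G] q_used=1 → run A
t=2: queue=[C,D,E,G,A,H] q_used=0 → run C
t=3: queue=[C,D,E,G,A,H,F] q_used=1 → run C
t=4: queue=[D,E,G,A,H,F,C] q_used=0 → run D
t=5: queue=[D,E,G,A,H,F,C] q_used=1 → run D
t=6: queue=[E,G,A,H,F,C,D] q_used=0 → run E
t=7: queue=[E,G,A,H,F,C,D] q_used=1 → run E
t=8: queue=[G,A,H,F,C,D,E] q_used=0 → run G
t=9: queue=[G,A,H,F,C,D,E] q_used=1 → run G
t=10: queue=[A,H,F,C,D,E,G] q_used=0 → run A
t=11: queue=[H,F,C,D,E,G] q_used=0 → run H
t=12: queue=[H,F,C,D,E,G] q_used=1 → run H
t=13: queue=[F,C,D,E,G,H] q_used=0 → run F
t=14: queue=[F,C,D,E,G,H] q_used=1 → run F
t=15: queue=[C,D,E,G,H,F] q_used=0 → run C
t=16: queue=[C,D,E,G,H,F] q_used=1 → run C
t=17: queue=[D,E,G,H,F,C] q_used=0 → run D
t=18: queue=[E,G,H,F,C] q_used=0 → run E
t=19: queue=[E,G,H,F,C] q_used=1 → run E
t=20: queue=[G,H,F,C,E] q_used=0 → run G
t=21: queue=[H,F,C,E] q_used=0 → run H
t=22: queue=[F,C,E] q_used=0 → run F
t=23: queue=[F,C,E] q_used=1 → run F
t=24: queue=[C,E,F] q_used=0 → run C
t=25: queue=[C,E,F] q_used=1 → run C
t=26: queue=[E,F] q_used=0 → run E
t=27: queue=[E,F] q_used=1 → run E
t=28: queue=[F,E] q_used=0 → run F
t=29: queue=[F,E] q_used=1 → run F
t=30: queue=[E] q_used=0 → run E
t=31: queue=[E] q_used=1 → run E
t=32: (idle)
t=33: (idle)
t=34: (idle)

completion order = A, D, G, H, C, F, E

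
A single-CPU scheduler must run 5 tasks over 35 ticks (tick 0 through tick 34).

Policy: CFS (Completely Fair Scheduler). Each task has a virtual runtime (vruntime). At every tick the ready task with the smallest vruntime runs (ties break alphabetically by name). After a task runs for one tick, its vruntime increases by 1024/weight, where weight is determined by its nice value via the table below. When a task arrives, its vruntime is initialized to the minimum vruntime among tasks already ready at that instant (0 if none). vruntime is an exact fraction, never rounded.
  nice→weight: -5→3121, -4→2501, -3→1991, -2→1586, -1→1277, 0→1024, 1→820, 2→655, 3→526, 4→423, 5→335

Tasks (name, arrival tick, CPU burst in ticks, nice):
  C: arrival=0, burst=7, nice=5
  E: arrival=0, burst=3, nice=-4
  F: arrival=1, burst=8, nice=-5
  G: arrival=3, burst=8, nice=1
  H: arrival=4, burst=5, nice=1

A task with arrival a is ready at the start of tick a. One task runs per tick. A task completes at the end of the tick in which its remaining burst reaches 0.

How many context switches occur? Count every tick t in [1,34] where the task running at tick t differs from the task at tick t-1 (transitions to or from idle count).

context switches = 22

t=0: vr[C=0 E=0] → run C
t=1: vr[C=1024/335 E=0 F=0] → run E
t=2: vr[C=1024/335 E=1024/2501 F=0] → run F
t=3: vr[C=1024/335 E=1024/2501 F=1024/3121 G=1024/3121] → run F
t=4: vr[C=1024/335 E=1024/2501 F=2048/3121 G=1024/3121 H=1024/3121] → run G
t=5: vr[C=1024/335 E=1024/2501 F=2048/3121 G=1008896/639805 H=1024/3121] → run H
t=6: vr[C=1024/335 E=1024/2501 F=2048/3121 G=1008896/639805 H=1008896/639805] → run E
t=7: vr[C=1024/335 E=2048/2501 F=2048/3121 G=1008896/639805 H=1008896/639805] → run F
t=8: vr[C=1024/335 E=2048/2501 F=3072/3121 G=1008896/639805 H=1008896/639805] → run E
t=9: vr[C=1024/335 F=3072/3121 G=1008896/639805 H=1008896/639805] → run F
t=10: vr[C=1024/335 F=4096/3121 G=1008896/639805 H=1008896/639805] → run F
t=11: vr[C=1024/335 F=5120/3121 G=1008896/639805 H=1008896/639805] → run G
t=12: vr[C=1024/335 F=5120/3121 G=1807872/639805 H=1008896/639805] → run H
t=13: vr[C=1024/335 F=5120/3121 G=1807872/639805 H=1807872/639805] → run F
t=14: vr[C=1024/335 F=6144/3121 G=1807872/639805 H=1807872/639805] → run F
t=15: vr[C=1024/335 F=7168/3121 G=1807872/639805 H=1807872/639805] → run F
t=16: vr[C=1024/335 G=1807872/639805 H=1807872/639805] → run G
t=17: vr[C=1024/335 G=2606848/639805 H=1807872/639805] → run H
t=18: vr[C=1024/335 G=2606848/639805 H=2606848/639805] → run C
t=19: vr[C=2048/335 G=2606848/639805 H=2606848/639805] → run G
t=20: vr[C=2048/335 G=3405824/639805 H=2606848/639805] → run H
t=21: vr[C=2048/335 G=3405824/639805 H=3405824/639805] → run G
t=22: vr[C=2048/335 G=840960/127961 H=3405824/639805] → run H
t=23: vr[C=2048/335 G=840960/127961] → run C
t=24: vr[C=3072/335 G=840960/127961] → run G
t=25: vr[C=3072/335 G=5003776/639805] → run G
t=26: vr[C=3072/335 G=5802752/639805] → run G
t=27: vr[C=3072/335] → run C
t=28: vr[C=4096/335] → run C
t=29: vr[C=1024/67] → run C
t=30: vr[C=6144/335] → run C
t=31: (idle)
t=32: (idle)
t=33: (idle)
t=34: (idle)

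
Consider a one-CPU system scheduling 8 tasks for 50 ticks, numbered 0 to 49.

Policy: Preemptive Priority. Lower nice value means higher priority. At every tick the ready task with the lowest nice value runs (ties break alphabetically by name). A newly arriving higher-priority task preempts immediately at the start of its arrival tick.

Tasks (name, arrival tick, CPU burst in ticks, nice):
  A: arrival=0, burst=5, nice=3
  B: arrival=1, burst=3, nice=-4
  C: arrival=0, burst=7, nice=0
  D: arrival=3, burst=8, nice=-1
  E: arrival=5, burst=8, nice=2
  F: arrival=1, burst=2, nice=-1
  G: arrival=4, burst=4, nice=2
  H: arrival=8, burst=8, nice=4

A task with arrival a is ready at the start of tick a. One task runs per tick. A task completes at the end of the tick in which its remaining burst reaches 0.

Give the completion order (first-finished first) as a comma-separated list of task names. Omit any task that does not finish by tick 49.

t=0: ready={A,C} → run C
t=1: ready={A,B,C,F} → run B
t=2: ready={A,B,C,F} → run B
t=3: ready={A,B,C,D,F} → run B
t=4: ready={A,C,D,F,G} → run D
t=5: ready={A,C,D,E,F,G} → run D
t=6: ready={A,C,D,E,F,G} → run D
t=7: ready={A,C,D,E,F,G} → run D
t=8: ready={A,C,D,E,F,G,H} → run D
t=9: ready={A,C,D,E,F,G,H} → run D
t=10: ready={A,C,D,E,F,G,H} → run D
t=11: ready={A,C,D,E,F,G,H} → run D
t=12: ready={A,C,E,F,G,H} → run F
t=13: ready={A,C,E,F,G,H} → run F
t=14: ready={A,C,E,G,H} → run C
t=15: ready={A,C,E,G,H} → run C
t=16: ready={A,C,E,G,H} → run C
t=17: ready={A,C,E,G,H} → run C
t=18: ready={A,C,E,G,H} → run C
t=19: ready={A,C,E,G,H} → run C
t=20: ready={A,E,G,H} → run E
t=21: ready={A,E,G,H} → run E
t=22: ready={A,E,G,H} → run E
t=23: ready={A,E,G,H} → run E
t=24: ready={A,E,G,H} → run E
t=25: ready={A,E,G,H} → run E
t=26: ready={A,E,G,H} → run E
t=27: ready={A,E,G,H} → run E
t=28: ready={A,G,H} → run G
t=29: ready={A,G,H} → run G
t=30: ready={A,G,H} → run G
t=31: ready={A,G,H} → run G
t=32: ready={A,H} → run A
t=33: ready={A,H} → run A
t=34: ready={A,H} → run A
t=35: ready={A,H} → run A
t=36: ready={A,H} → run A
t=37: ready={H} → run H
t=38: ready={H} → run H
t=39: ready={H} → run H
t=40: ready={H} → run H
t=41: ready={H} → run H
t=42: ready={H} → run H
t=43: ready={H} → run H
t=44: ready={H} → run H
t=45: (idle)
t=46: (idle)
t=47: (idle)
t=48: (idle)
t=49: (idle)

completion order = B, D, F, C, E, G, A, H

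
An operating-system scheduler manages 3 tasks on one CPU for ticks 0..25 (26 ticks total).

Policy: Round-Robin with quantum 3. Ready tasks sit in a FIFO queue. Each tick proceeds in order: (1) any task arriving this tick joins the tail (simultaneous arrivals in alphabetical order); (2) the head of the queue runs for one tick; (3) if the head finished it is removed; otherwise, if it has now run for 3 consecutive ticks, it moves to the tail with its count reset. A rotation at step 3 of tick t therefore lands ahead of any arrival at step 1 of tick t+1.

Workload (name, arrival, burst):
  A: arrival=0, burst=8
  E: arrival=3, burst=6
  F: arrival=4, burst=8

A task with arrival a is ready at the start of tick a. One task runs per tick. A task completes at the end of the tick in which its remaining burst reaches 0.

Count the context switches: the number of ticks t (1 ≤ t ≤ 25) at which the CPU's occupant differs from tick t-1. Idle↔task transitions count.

context switches = 6

t=0: queue=[A] q_used=0 → run A
t=1: queue=[A] q_used=1 → run A
t=2: queue=[A] q_used=2 → run A
t=3: queue=[A,E] q_used=0 → run A
t=4: queue=[A,E,F] q_used=1 → run A
t=5: queue=[A,E,F] q_used=2 → run A
t=6: queue=[E,F,A] q_used=0 → run E
t=7: queue=[E,F,A] q_used=1 → run E
t=8: queue=[E,F,A] q_used=2 → run E
t=9: queue=[F,A,E] q_used=0 → run F
t=10: queue=[F,A,E] q_used=1 → run F
t=11: queue=[F,A,E] q_used=2 → run F
t=12: queue=[A,E,F] q_used=0 → run A
t=13: queue=[A,E,F] q_used=1 → run A
t=14: queue=[E,F] q_used=0 → run E
t=15: queue=[E,F] q_used=1 → run E
t=16: queue=[E,F] q_used=2 → run E
t=17: queue=[F] q_used=0 → run F
t=18: queue=[F] q_used=1 → run F
t=19: queue=[F] q_used=2 → run F
t=20: queue=[F] q_used=0 → run F
t=21: queue=[F] q_used=1 → run F
t=22: (idle)
t=23: (idle)
t=24: (idle)
t=25: (idle)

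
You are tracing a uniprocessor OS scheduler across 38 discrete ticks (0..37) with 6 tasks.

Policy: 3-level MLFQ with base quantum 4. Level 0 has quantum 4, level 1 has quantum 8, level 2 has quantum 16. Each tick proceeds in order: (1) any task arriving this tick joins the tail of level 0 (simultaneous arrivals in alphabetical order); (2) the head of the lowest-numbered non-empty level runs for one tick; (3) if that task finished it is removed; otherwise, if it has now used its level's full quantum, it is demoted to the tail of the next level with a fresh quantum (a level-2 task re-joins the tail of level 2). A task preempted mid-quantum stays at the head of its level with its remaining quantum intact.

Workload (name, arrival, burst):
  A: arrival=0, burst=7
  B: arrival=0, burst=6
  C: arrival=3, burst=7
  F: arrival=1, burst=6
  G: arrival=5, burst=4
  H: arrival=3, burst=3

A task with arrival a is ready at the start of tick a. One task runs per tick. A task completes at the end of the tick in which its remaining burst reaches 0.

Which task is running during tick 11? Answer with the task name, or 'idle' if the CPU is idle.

running at tick 11 = F

t=0: L0/L1/L2 = AB/-/- → run A
t=1: L0/L1/L2 = ABF/-/- → run A
t=2: L0/L1/L2 = ABF/-/- → run A
t=3: L0/L1/L2 = ABFCH/-/- → run A
t=4: L0/L1/L2 = BFCH/A/- → run B
t=5: L0/L1/L2 = BFCHG/A/- → run B
t=6: L0/L1/L2 = BFCHG/A/- → run B
t=7: L0/L1/L2 = BFCHG/A/- → run B
t=8: L0/L1/L2 = FCHG/AB/- → run F
t=9: L0/L1/L2 = FCHG/AB/- → run F
t=10: L0/L1/L2 = FCHG/AB/- → run F
t=11: L0/L1/L2 = FCHG/AB/- → run F
t=12: L0/L1/L2 = CHG/ABF/- → run C
t=13: L0/L1/L2 = CHG/ABF/- → run C
t=14: L0/L1/L2 = CHG/ABF/- → run C
t=15: L0/L1/L2 = CHG/ABF/- → run C
t=16: L0/L1/L2 = HG/ABFC/- → run H
t=17: L0/L1/L2 = HG/ABFC/- → run H
t=18: L0/L1/L2 = HG/ABFC/- → run H
t=19: L0/L1/L2 = G/ABFC/- → run G
t=20: L0/L1/L2 = G/ABFC/- → run G
t=21: L0/L1/L2 = G/ABFC/- → run G
t=22: L0/L1/L2 = G/ABFC/- → run G
t=23: L0/L1/L2 = -/ABFC/- → run A
t=24: L0/L1/L2 = -/ABFC/- → run A
t=25: L0/L1/L2 = -/ABFC/- → run A
t=26: L0/L1/L2 = -/BFC/- → run B
t=27: L0/L1/L2 = -/BFC/- → run B
t=28: L0/L1/L2 = -/FC/- → run F
t=29: L0/L1/L2 = -/FC/- → run F
t=30: L0/L1/L2 = -/C/- → run C
t=31: L0/L1/L2 = -/C/- → run C
t=32: L0/L1/L2 = -/C/- → run C
t=33: (idle)
t=34: (idle)
t=35: (idle)
t=36: (idle)
t=37: (idle)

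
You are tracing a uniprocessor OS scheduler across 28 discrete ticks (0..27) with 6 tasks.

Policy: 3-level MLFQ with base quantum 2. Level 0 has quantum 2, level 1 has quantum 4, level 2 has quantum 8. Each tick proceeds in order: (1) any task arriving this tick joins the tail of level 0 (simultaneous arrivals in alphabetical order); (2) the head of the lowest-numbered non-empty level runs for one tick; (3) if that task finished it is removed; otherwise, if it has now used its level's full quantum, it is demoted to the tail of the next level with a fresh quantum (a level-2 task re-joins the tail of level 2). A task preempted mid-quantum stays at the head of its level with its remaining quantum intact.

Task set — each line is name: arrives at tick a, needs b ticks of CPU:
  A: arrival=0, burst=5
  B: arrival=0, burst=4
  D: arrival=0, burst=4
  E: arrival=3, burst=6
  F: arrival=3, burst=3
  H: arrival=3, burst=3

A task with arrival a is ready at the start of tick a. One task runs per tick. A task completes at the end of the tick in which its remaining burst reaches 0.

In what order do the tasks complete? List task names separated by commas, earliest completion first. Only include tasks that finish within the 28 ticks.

t=0: L0/L1/L2 = ABD/-/- → run A
t=1: L0/L1/L2 = ABD/-/- → run A
t=2: L0/L1/L2 = BD/A/- → run B
t=3: L0/L1/L2 = BDEFH/A/- → run B
t=4: L0/L1/L2 = DEFH/AB/- → run D
t=5: L0/L1/L2 = DEFH/AB/- → run D
t=6: L0/L1/L2 = EFH/ABD/- → run E
t=7: L0/L1/L2 = EFH/ABD/- → run E
t=8: L0/L1/L2 = FH/ABDE/- → run F
t=9: L0/L1/L2 = FH/ABDE/- → run F
t=10: L0/L1/L2 = H/ABDEF/- → run H
t=11: L0/L1/L2 = H/ABDEF/- → run H
t=12: L0/L1/L2 = -/ABDEFH/- → run A
t=13: L0/L1/L2 = -/ABDEFH/- → run A
t=14: L0/L1/L2 = -/ABDEFH/- → run A
t=15: L0/L1/L2 = -/BDEFH/- → run B
t=16: L0/L1/L2 = -/BDEFH/- → run B
t=17: L0/L1/L2 = -/DEFH/- → run D
t=18: L0/L1/L2 = -/DEFH/- → run D
t=19: L0/L1/L2 = -/EFH/- → run E
t=20: L0/L1/L2 = -/EFH/- → run E
t=21: L0/L1/L2 = -/EFH/- → run E
t=22: L0/L1/L2 = -/EFH/- → run E
t=23: L0/L1/L2 = -/FH/- → run F
t=24: L0/L1/L2 = -/H/- → run H
t=25: (idle)
t=26: (idle)
t=27: (idle)

completion order = A, B, D, E, F, H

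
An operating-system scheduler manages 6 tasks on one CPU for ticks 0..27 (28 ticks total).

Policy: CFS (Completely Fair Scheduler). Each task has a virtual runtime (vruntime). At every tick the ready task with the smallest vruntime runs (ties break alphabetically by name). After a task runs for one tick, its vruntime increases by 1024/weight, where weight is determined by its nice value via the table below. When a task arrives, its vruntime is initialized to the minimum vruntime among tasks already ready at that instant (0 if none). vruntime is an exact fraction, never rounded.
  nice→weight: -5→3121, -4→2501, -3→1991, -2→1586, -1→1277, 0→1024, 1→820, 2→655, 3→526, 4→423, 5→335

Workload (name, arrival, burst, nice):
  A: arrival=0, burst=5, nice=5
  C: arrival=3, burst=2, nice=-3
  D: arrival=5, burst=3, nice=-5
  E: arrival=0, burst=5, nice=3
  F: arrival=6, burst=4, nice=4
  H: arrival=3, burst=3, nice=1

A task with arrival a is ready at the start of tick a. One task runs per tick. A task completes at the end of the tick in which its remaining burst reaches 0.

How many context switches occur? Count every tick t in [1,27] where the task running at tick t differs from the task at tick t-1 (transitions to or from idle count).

t=0: vr[A=0 E=0] → run A
t=1: vr[A=1024/335 E=0] → run E
t=2: vr[A=1024/335 E=512/263] → run E
t=3: vr[A=1024/335 C=1024/335 E=1024/263 H=1024/335] → run A
t=4: vr[A=2048/335 C=1024/335 E=1024/263 H=1024/335] → run C
t=5: vr[A=2048/335 C=2381824/666985 D=1024/335 E=1024/263 H=1024/335] → run D
t=6: vr[A=2048/335 C=2381824/666985 D=3538944/1045535 E=1024/263 F=1024/335 H=1024/335] → run F
t=7: vr[A=2048/335 C=2381824/666985 D=3538944/1045535 E=1024/263 F=776192/141705 H=1024/335] → run H
t=8: vr[A=2048/335 C=2381824/666985 D=3538944/1045535 E=1024/263 F=776192/141705 H=59136/13735] → run D
t=9: vr[A=2048/335 C=2381824/666985 D=3881984/1045535 E=1024/263 F=776192/141705 H=59136/13735] → run C
t=10: vr[A=2048/335 D=3881984/1045535 E=1024/263 F=776192/141705 H=59136/13735] → run D
t=11: vr[A=2048/335 E=1024/263 F=776192/141705 H=59136/13735] → run E
t=12: vr[A=2048/335 E=1536/263 F=776192/141705 H=59136/13735] → run H
t=13: vr[A=2048/335 E=1536/263 F=776192/141705 H=76288/13735] → run F
t=14: vr[A=2048/335 E=1536/263 F=1119232/141705 H=76288/13735] → run H
t=15: vr[A=2048/335 E=1536/263 F=1119232/141705] → run E
t=16: vr[A=2048/335 E=2048/263 F=1119232/141705] → run A
t=17: vr[A=3072/335 E=2048/263 F=1119232/141705] → run E
t=18: vr[A=3072/335 F=1119232/141705] → run F
t=19: vr[A=3072/335 F=487424/47235] → run A
t=20: vr[A=4096/335 F=487424/47235] → run F
t=21: vr[A=4096/335] → run A
t=22: (idle)
t=23: (idle)
t=24: (idle)
t=25: (idle)
t=26: (idle)
t=27: (idle)

context switches = 21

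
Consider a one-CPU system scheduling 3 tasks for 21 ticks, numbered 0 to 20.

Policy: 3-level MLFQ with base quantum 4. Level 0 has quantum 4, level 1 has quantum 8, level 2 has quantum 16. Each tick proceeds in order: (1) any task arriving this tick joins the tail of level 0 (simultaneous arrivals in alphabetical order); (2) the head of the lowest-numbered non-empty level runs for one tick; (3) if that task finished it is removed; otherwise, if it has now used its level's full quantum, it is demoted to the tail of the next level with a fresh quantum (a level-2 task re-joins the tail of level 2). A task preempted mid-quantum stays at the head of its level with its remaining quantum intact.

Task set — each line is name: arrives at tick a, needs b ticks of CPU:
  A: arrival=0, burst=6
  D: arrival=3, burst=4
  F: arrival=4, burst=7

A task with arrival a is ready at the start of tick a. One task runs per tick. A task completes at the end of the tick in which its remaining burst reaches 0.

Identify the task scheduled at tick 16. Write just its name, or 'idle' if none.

running at tick 16 = F

t=0: L0/L1/L2 = A/-/- → run A
t=1: L0/L1/L2 = A/-/- → run A
t=2: L0/L1/L2 = A/-/- → run A
t=3: L0/L1/L2 = AD/-/- → run A
t=4: L0/L1/L2 = DF/A/- → run D
t=5: L0/L1/L2 = DF/A/- → run D
t=6: L0/L1/L2 = DF/A/- → run D
t=7: L0/L1/L2 = DF/A/- → run D
t=8: L0/L1/L2 = F/A/- → run F
t=9: L0/L1/L2 = F/A/- → run F
t=10: L0/L1/L2 = F/A/- → run F
t=11: L0/L1/L2 = F/A/- → run F
t=12: L0/L1/L2 = -/AF/- → run A
t=13: L0/L1/L2 = -/AF/- → run A
t=14: L0/L1/L2 = -/F/- → run F
t=15: L0/L1/L2 = -/F/- → run F
t=16: L0/L1/L2 = -/F/- → run F
t=17: (idle)
t=18: (idle)
t=19: (idle)
t=20: (idle)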